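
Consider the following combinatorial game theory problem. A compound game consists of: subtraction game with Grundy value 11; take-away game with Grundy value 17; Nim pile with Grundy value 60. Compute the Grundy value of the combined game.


By the Sprague-Grundy theorem, the Grundy value of a sum of games is the XOR of individual Grundy values.
subtraction game: Grundy value = 11. Running XOR: 0 XOR 11 = 11
take-away game: Grundy value = 17. Running XOR: 11 XOR 17 = 26
Nim pile: Grundy value = 60. Running XOR: 26 XOR 60 = 38
The combined Grundy value is 38.

38


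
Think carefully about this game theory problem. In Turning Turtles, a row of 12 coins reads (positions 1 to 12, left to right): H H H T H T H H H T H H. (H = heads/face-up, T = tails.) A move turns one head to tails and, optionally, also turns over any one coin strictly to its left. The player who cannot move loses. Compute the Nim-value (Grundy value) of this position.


Coins: H H H T H T H H H T H H
Key fact: a single head at position k behaves exactly like a Nim heap of size k (turning it to T and optionally flipping a coin at j < k corresponds to moving the heap from k to j, or to 0), and heads combine as a disjunctive sum (two heads at the same place would cancel, matching j XOR j = 0). So the Nim-value is the XOR of the 1-indexed positions of the heads.
Face-up positions (1-indexed): [1, 2, 3, 5, 7, 8, 9, 11, 12]
XOR 0 with 1: 0 XOR 1 = 1
XOR 1 with 2: 1 XOR 2 = 3
XOR 3 with 3: 3 XOR 3 = 0
XOR 0 with 5: 0 XOR 5 = 5
XOR 5 with 7: 5 XOR 7 = 2
XOR 2 with 8: 2 XOR 8 = 10
XOR 10 with 9: 10 XOR 9 = 3
XOR 3 with 11: 3 XOR 11 = 8
XOR 8 with 12: 8 XOR 12 = 4
Nim-value = 4

4


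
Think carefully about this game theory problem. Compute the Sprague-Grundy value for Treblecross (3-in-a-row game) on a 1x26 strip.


Treblecross: place X on empty cells; 3-in-a-row wins.
Playing within two cells of an existing X lets the opponent win at once, so sensible play treats the cells i-2..i+2 around each X as dead. The player left with no safe cell loses, so this is a normal-play take-away game on strips of safe cells.
Placing X at cell i (0-indexed) of a strip of k safe cells leaves independent strips of sizes max(0, i-2) and max(0, k-i-3). Hence G(k) = mex{ G(max(0,i-2)) XOR G(max(0,k-i-3)) : 0 <= i < k }, with G(0) = 0.
G(1): splits (0,0):0^0=0 -> mex({0}) = 1
G(2): splits (0,0):0^0=0 -> mex({0}) = 1
G(3): splits (0,0):0^0=0 -> mex({0}) = 1
G(4): splits (0,1):0^1=1 (0,0):0^0=0 -> mex({0, 1}) = 2
G(5): splits (0,2):0^1=1 (0,1):0^1=1 (0,0):0^0=0 -> mex({0, 1}) = 2
G(6) = mex({1}) = 0
G(7) = mex({0, 1, 2}) = 3
G(8) = mex({0, 1, 2}) = 3
G(9) = mex({0, 2}) = 1
G(10) = mex({0, 2, 3}) = 1
G(11) = mex({0, 3}) = 1
G(12) = mex({1, 3}) = 0
G(13) = mex({0, 1, 2, 3}) = 4
G(14) = mex({0, 1, 2}) = 3
G(15) = mex({0, 1, 2}) = 3
G(16) = mex({0, 1, 2, 4}) = 3
G(17) = mex({0, 1, 3, 4}) = 2
G(18) = mex({0, 1, 3, 4}) = 2
G(19) = mex({0, 1, 3, 5}) = 2
G(20) = mex({0, 1, 2, 3, 5}) = 4
G(21) = mex({0, 1, 2, 3, 5}) = 4
G(22) = mex({1, 2, 6}) = 0
G(23) = mex({0, 1, 2, 3, 4, 6}) = 5
G(24) = mex({0, 1, 2, 3, 4}) = 5
G(25) = mex({0, 1, 3, 4, 7}) = 2
G(26) = mex({0, 1, 3, 4, 5, 7}) = 2
Therefore G(26) = 2.

2


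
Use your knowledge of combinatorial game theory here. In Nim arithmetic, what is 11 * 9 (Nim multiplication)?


Nim multiplication is bilinear over XOR: (u XOR v) * w = (u*w) XOR (v*w).
So we split each operand into its bit components and XOR the pairwise Nim products.
11 = 1 + 2 + 8 (as XOR of powers of 2).
9 = 1 + 8 (as XOR of powers of 2).
Using the standard Nim-product table on single bits:
  2*2 = 3,   2*4 = 8,   2*8 = 12,
  4*4 = 6,   4*8 = 11,  8*8 = 13,
and  1*x = x (identity), k*l = l*k (commutative).
Pairwise Nim products:
  1 * 1 = 1
  1 * 8 = 8
  2 * 1 = 2
  2 * 8 = 12
  8 * 1 = 8
  8 * 8 = 13
XOR them: 1 XOR 8 XOR 2 XOR 12 XOR 8 XOR 13 = 2.
Result: 11 * 9 = 2 (in Nim).

2


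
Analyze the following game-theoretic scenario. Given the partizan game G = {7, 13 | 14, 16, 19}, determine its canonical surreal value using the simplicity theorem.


Left options: {7, 13}, max = 13
Right options: {14, 16, 19}, min = 14
All options are numbers and max(Left) < min(Right), so by the simplicity theorem the value is the simplest (earliest-born) number strictly between 13 and 14.
No integer lies strictly between 13 and 14, so the value is the dyadic rational m/2^k in the interval with the smallest k (then m odd); search k = 1, 2, ...:
Denominator 2: 27/2 lies strictly between 13 and 14 -- found.
The simplest number in the interval is 27/2.
Game value = 27/2

27/2


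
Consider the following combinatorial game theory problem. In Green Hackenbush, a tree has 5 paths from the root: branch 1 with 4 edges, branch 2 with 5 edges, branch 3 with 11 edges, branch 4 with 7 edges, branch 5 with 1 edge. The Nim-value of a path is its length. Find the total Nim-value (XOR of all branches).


The tree has 5 branches from the ground vertex.
In Green Hackenbush, the Nim-value of a simple path of length k is k.
Branch 1: length 4, Nim-value = 4
Branch 2: length 5, Nim-value = 5
Branch 3: length 11, Nim-value = 11
Branch 4: length 7, Nim-value = 7
Branch 5: length 1, Nim-value = 1
Total Nim-value = XOR of all branch values:
0 XOR 4 = 4
4 XOR 5 = 1
1 XOR 11 = 10
10 XOR 7 = 13
13 XOR 1 = 12
Nim-value of the tree = 12

12


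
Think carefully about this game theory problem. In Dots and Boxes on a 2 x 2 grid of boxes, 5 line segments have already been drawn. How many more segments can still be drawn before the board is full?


Grid: 2 x 2 boxes, i.e. 3 rows and 3 columns of dots.
Horizontal edges: (rows + 1) * cols = 3 * 2 = 6
Vertical edges: rows * (cols + 1) = 2 * 3 = 6
Total edges: 6 + 6 = 12
Edges drawn: 5
Remaining: 12 - 5 = 7

7


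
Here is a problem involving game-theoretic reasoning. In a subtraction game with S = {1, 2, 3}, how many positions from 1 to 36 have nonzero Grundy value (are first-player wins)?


Subtraction set S = {1, 2, 3}, so G(n) = n mod 4.
G(n) = 0 when n is a multiple of 4.
Multiples of 4 in [1, 36]: 9
N-positions (nonzero Grundy) = 36 - 9 = 27

27


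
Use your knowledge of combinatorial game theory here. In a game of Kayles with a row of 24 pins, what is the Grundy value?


Kayles: a move removes 1 or 2 adjacent pins from a contiguous row.
Removing pins from a row of k leaves two independent rows (a, b) with a + b = k - 1 (one pin) or a + b = k - 2 (two pins); an end removal gives a = 0.
By Sprague-Grundy, G(k) = mex{ G(a) XOR G(b) } over all these splits. G(0) = 0.
G(1): splits (0,0):0^0=0 -> mex({0}) = 1
G(2): splits (0,1):0^1=1 (0,0):0^0=0 -> mex({0, 1}) = 2
G(3): splits (0,2):0^2=2 (1,1):1^1=0 (0,1):0^1=1 -> mex({0, 1, 2}) = 3
G(4): splits (0,3):0^3=3 (1,2):1^2=3 (0,2):0^2=2 (1,1):1^1=0 -> mex({0, 2, 3}) = 1
G(5): splits (0,4):0^1=1 (1,3):1^3=2 (2,2):2^2=0 (0,3):0^3=3 (1,2):1^2=3 -> mex({0, 1, 2, 3}) = 4
G(6) = mex({0, 1, 2, 4}) = 3
G(7) = mex({0, 1, 3, 4, 5}) = 2
G(8) = mex({0, 2, 3, 5, 6}) = 1
G(9) = mex({0, 1, 2, 3, 6, 7}) = 4
G(10) = mex({0, 1, 3, 4, 5, 7}) = 2
G(11) = mex({0, 1, 2, 3, 4, 5}) = 6
G(12) = mex({0, 1, 2, 3, 5, 6, 7}) = 4
G(13) = mex({0, 2, 3, 4, 6, 7}) = 1
G(14) = mex({0, 1, 4, 5, 6, 7}) = 2
G(15) = mex({0, 1, 2, 3, 4, 5, 6}) = 7
G(16) = mex({0, 2, 3, 5, 6, 7}) = 1
G(17) = mex({0, 1, 2, 3, 5, 6, 7}) = 4
G(18) = mex({0, 1, 2, 4, 5, 6}) = 3
G(19) = mex({0, 1, 3, 4, 5, 7}) = 2
G(20) = mex({0, 2, 3, 4, 5, 6, 7}) = 1
G(21) = mex({0, 1, 2, 3, 5, 6, 7}) = 4
G(22) = mex({0, 1, 2, 3, 4, 5, 7}) = 6
G(23) = mex({0, 1, 2, 3, 4, 5, 6}) = 7
G(24) = mex({0, 1, 2, 3, 5, 6, 7}) = 4
Therefore G(24) = 4.

4


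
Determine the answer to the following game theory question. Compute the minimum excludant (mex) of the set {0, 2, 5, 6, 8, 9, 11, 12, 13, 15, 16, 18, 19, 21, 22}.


Set = {0, 2, 5, 6, 8, 9, 11, 12, 13, 15, 16, 18, 19, 21, 22}
0 is in the set.
1 is NOT in the set. This is the mex.
mex = 1

1


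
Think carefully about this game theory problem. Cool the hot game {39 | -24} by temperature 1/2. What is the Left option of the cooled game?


Original game: {39 | -24} (a switch {a | b} with a > b).
Cooling by t (for t below the temperature (a - b)/2 = 63/2) taxes each move by t: {a | b} cooled by t is {a - t | b + t}.
Cooling amount: t = 1/2
Cooled Left option: 39 - 1/2 = 77/2
Cooled Right option: -24 + 1/2 = -47/2
Cooled game: {77/2 | -47/2}
Left option = 77/2

77/2


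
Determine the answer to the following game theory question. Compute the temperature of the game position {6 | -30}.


The game is {6 | -30}, a switch {a | b} with numbers a > b.
Cooling {a | b} by t gives {a - t | b + t}, which stops being hot when a - t = b + t, i.e. at t = (a - b)/2. So the temperature of a switch is (a - b)/2.
Temperature = (Left option - Right option) / 2
= (6 - (-30)) / 2
= 36 / 2
= 18

18


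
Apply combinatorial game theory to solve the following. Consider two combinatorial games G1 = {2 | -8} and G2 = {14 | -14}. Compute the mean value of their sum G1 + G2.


G1 = {2 | -8}, G2 = {14 | -14}
Each is a switch {a | b} with numbers a > b; its mean value is (a + b)/2, and mean value is additive over game sums: m(G1 + G2) = m(G1) + m(G2).
Mean of G1 = (2 + (-8))/2 = -6/2 = -3
Mean of G2 = (14 + (-14))/2 = 0/2 = 0
Mean of G1 + G2 = -3 + 0 = -3

-3


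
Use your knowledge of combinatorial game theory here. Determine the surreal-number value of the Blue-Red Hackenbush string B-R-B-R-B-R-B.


Edges (from ground): B-R-B-R-B-R-B
By Berlekamp's sign-expansion rule, a Blue-Red Hackenbush stalk has the value of the surreal number whose sign sequence is the edge sequence with B -> + and R -> -.
Sign sequence: +-+-+-+
Trace the sign expansion in the surreal number tree, starting from 0:
Edge 1: B (sign +) -> bounds (0, +inf), value = 1
Edge 2: R (sign -) -> bounds (0, 1), value = 1/2
Edge 3: B (sign +) -> bounds (1/2, 1), value = 3/4
Edge 4: R (sign -) -> bounds (1/2, 3/4), value = 5/8
Edge 5: B (sign +) -> bounds (5/8, 3/4), value = 11/16
Edge 6: R (sign -) -> bounds (5/8, 11/16), value = 21/32
Edge 7: B (sign +) -> bounds (21/32, 11/16), value = 43/64
Game value = 43/64

43/64


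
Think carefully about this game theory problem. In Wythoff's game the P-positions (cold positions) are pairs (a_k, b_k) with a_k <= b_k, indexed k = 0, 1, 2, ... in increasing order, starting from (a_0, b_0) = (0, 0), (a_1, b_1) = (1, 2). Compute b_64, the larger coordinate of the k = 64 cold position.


By Wythoff's theorem, a_k = floor(k * phi) and b_k = floor(k * phi^2) = a_k + k, where phi = (1 + sqrt(5))/2 is the golden ratio.
phi = (1 + sqrt(5))/2 = 1.618034
phi^2 = phi + 1 = 2.618034
k = 64
k * phi^2 = 64 * 2.618034 = 167.554175
b_64 = floor(k * phi^2) = 167 (check: a_64 + k = 103 + 64 = 167)

167


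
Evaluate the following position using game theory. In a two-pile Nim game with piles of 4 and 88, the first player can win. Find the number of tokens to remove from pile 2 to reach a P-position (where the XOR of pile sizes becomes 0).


Piles: 4 and 88
Current XOR: 4 XOR 88 = 92 (non-zero, so this is an N-position).
To make the XOR zero, we need to find a move that balances the piles.
For pile 2 (size 88): target = 88 XOR 92 = 4
We reduce pile 2 from 88 to 4.
Tokens removed: 88 - 4 = 84
Verification: 4 XOR 4 = 0

84


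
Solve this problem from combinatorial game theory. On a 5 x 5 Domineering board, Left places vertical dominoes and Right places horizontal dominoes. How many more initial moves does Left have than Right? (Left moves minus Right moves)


Board is 5 x 5 (rows x cols).
Left (vertical) placements: (rows-1) * cols = 4 * 5 = 20
Right (horizontal) placements: rows * (cols-1) = 5 * 4 = 20
Advantage = Left - Right = 20 - 20 = 0

0


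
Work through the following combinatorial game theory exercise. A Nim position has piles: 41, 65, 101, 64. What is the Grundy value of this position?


We need the XOR (exclusive or) of all pile sizes.
After XOR-ing pile 1 (size 41): 0 XOR 41 = 41
After XOR-ing pile 2 (size 65): 41 XOR 65 = 104
After XOR-ing pile 3 (size 101): 104 XOR 101 = 13
After XOR-ing pile 4 (size 64): 13 XOR 64 = 77
The Nim-value of this position is 77.

77


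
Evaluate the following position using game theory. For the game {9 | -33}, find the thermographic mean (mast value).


Game = {9 | -33}, a switch {a | b} with numbers a > b.
Its thermograph has left wall a - t and right wall b + t, which meet at t = (a - b)/2, where both equal (a + b)/2. So the mast (mean value) is at (a + b)/2.
Mean = (9 + (-33))/2 = -24/2 = -12

-12


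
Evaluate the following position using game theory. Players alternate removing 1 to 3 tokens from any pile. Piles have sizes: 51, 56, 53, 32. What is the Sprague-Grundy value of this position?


Subtraction set: {1, 2, 3}
For this subtraction set, G(n) = n mod 4 (period = max + 1 = 4).
Pile 1 (size 51): G(51) = 51 mod 4 = 3
Pile 2 (size 56): G(56) = 56 mod 4 = 0
Pile 3 (size 53): G(53) = 53 mod 4 = 1
Pile 4 (size 32): G(32) = 32 mod 4 = 0
Total Grundy value = XOR of all: 3 XOR 0 XOR 1 XOR 0 = 2

2


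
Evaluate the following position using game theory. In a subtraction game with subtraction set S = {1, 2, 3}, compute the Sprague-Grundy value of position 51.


The subtraction set is S = {1, 2, 3}.
G(k) = mex{ G(k - s) : s in S, s <= k }. We compute iteratively: G(0) = 0.
G(1) = mex({0}) = 1
G(2) = mex({0, 1}) = 2
G(3) = mex({0, 1, 2}) = 3
G(4) = mex({1, 2, 3}) = 0
G(5) = mex({0, 2, 3}) = 1
G(6) = mex({0, 1, 3}) = 2
Observe that G(4)..G(6) = 0, 1, 2 repeats G(0)..G(2) = 0, 1, 2.
For k >= max(S) = 3, G(k) is determined by the previous 3 values G(k-3)..G(k-1); a window of 3 consecutive values has recurred shifted by 4, so by induction G(k + 4) = G(k) for all k >= 0: the sequence is periodic from the start with period 4.
One period: G(0..3) = 0, 1, 2, 3.
51 mod 4 = 3, so G(51) = G(3) = 3.

3


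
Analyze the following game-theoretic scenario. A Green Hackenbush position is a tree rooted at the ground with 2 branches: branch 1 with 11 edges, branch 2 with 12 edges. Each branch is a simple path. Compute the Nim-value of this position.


The tree has 2 branches from the ground vertex.
In Green Hackenbush, the Nim-value of a simple path of length k is k.
Branch 1: length 11, Nim-value = 11
Branch 2: length 12, Nim-value = 12
Total Nim-value = XOR of all branch values:
0 XOR 11 = 11
11 XOR 12 = 7
Nim-value of the tree = 7

7


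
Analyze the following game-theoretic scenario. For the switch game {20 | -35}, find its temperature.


The game is {20 | -35}, a switch {a | b} with numbers a > b.
Cooling {a | b} by t gives {a - t | b + t}, which stops being hot when a - t = b + t, i.e. at t = (a - b)/2. So the temperature of a switch is (a - b)/2.
Temperature = (Left option - Right option) / 2
= (20 - (-35)) / 2
= 55 / 2
= 55/2

55/2


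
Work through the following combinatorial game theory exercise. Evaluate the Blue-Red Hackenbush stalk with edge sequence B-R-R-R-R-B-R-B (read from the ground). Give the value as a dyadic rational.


Edges (from ground): B-R-R-R-R-B-R-B
By Berlekamp's sign-expansion rule, a Blue-Red Hackenbush stalk has the value of the surreal number whose sign sequence is the edge sequence with B -> + and R -> -.
Sign sequence: +----+-+
Trace the sign expansion in the surreal number tree, starting from 0:
Edge 1: B (sign +) -> bounds (0, +inf), value = 1
Edge 2: R (sign -) -> bounds (0, 1), value = 1/2
Edge 3: R (sign -) -> bounds (0, 1/2), value = 1/4
Edge 4: R (sign -) -> bounds (0, 1/4), value = 1/8
Edge 5: R (sign -) -> bounds (0, 1/8), value = 1/16
Edge 6: B (sign +) -> bounds (1/16, 1/8), value = 3/32
Edge 7: R (sign -) -> bounds (1/16, 3/32), value = 5/64
Edge 8: B (sign +) -> bounds (5/64, 3/32), value = 11/128
Game value = 11/128

11/128


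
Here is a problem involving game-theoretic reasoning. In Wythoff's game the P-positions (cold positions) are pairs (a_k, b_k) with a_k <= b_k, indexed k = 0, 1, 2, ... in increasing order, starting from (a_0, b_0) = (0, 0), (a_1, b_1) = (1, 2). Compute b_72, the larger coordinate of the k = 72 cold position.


By Wythoff's theorem, a_k = floor(k * phi) and b_k = floor(k * phi^2) = a_k + k, where phi = (1 + sqrt(5))/2 is the golden ratio.
phi = (1 + sqrt(5))/2 = 1.618034
phi^2 = phi + 1 = 2.618034
k = 72
k * phi^2 = 72 * 2.618034 = 188.498447
b_72 = floor(k * phi^2) = 188 (check: a_72 + k = 116 + 72 = 188)

188


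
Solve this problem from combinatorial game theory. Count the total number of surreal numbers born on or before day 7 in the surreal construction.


Day 0: {|} = 0 is born. Count = 1.
Day n: the number of surreal numbers born by day n is 2^(n+1) - 1.
By day 0: 2^1 - 1 = 1
By day 1: 2^2 - 1 = 3
By day 2: 2^3 - 1 = 7
By day 3: 2^4 - 1 = 15
By day 4: 2^5 - 1 = 31
By day 5: 2^6 - 1 = 63
By day 6: 2^7 - 1 = 127
By day 7: 2^8 - 1 = 255
By day 7: 255 surreal numbers.

255


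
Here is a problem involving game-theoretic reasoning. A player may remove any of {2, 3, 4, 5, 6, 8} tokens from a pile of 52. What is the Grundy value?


The subtraction set is S = {2, 3, 4, 5, 6, 8}.
G(k) = mex{ G(k - s) : s in S, s <= k }. We compute iteratively: G(0) = 0.
G(1) = mex({}) = 0
G(2) = mex({0}) = 1
G(3) = mex({0}) = 1
G(4) = mex({0, 1}) = 2
G(5) = mex({0, 1}) = 2
G(6) = mex({0, 1, 2}) = 3
G(7) = mex({0, 1, 2}) = 3
G(8) = mex({0, 1, 2, 3}) = 4
G(9) = mex({0, 1, 2, 3}) = 4
G(10) = mex({1, 2, 3, 4}) = 0
G(11) = mex({1, 2, 3, 4}) = 0
G(12) = mex({0, 2, 3, 4}) = 1
G(13) = mex({0, 2, 3, 4}) = 1
G(14) = mex({0, 1, 3, 4}) = 2
G(15) = mex({0, 1, 3, 4}) = 2
G(16) = mex({0, 1, 2, 4}) = 3
G(17) = mex({0, 1, 2, 4}) = 3
Observe that G(10)..G(17) = 0, 0, 1, 1, 2, 2, 3, 3 repeats G(0)..G(7) = 0, 0, 1, 1, 2, 2, 3, 3.
For k >= max(S) = 8, G(k) is determined by the previous 8 values G(k-8)..G(k-1); a window of 8 consecutive values has recurred shifted by 10, so by induction G(k + 10) = G(k) for all k >= 0: the sequence is periodic from the start with period 10.
One period: G(0..9) = 0, 0, 1, 1, 2, 2, 3, 3, 4, 4.
52 mod 10 = 2, so G(52) = G(2) = 1.

1


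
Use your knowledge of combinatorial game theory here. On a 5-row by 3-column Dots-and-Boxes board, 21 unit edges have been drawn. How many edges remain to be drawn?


Grid: 5 x 3 boxes, i.e. 6 rows and 4 columns of dots.
Horizontal edges: (rows + 1) * cols = 6 * 3 = 18
Vertical edges: rows * (cols + 1) = 5 * 4 = 20
Total edges: 18 + 20 = 38
Edges drawn: 21
Remaining: 38 - 21 = 17

17


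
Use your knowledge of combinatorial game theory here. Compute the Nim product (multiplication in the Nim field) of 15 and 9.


Nim multiplication is bilinear over XOR: (u XOR v) * w = (u*w) XOR (v*w).
So we split each operand into its bit components and XOR the pairwise Nim products.
15 = 1 + 2 + 4 + 8 (as XOR of powers of 2).
9 = 1 + 8 (as XOR of powers of 2).
Using the standard Nim-product table on single bits:
  2*2 = 3,   2*4 = 8,   2*8 = 12,
  4*4 = 6,   4*8 = 11,  8*8 = 13,
and  1*x = x (identity), k*l = l*k (commutative).
Pairwise Nim products:
  1 * 1 = 1
  1 * 8 = 8
  2 * 1 = 2
  2 * 8 = 12
  4 * 1 = 4
  4 * 8 = 11
  8 * 1 = 8
  8 * 8 = 13
XOR them: 1 XOR 8 XOR 2 XOR 12 XOR 4 XOR 11 XOR 8 XOR 13 = 13.
Result: 15 * 9 = 13 (in Nim).

13


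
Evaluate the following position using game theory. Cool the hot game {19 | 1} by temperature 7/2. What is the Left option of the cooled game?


Original game: {19 | 1} (a switch {a | b} with a > b).
Cooling by t (for t below the temperature (a - b)/2 = 9) taxes each move by t: {a | b} cooled by t is {a - t | b + t}.
Cooling amount: t = 7/2
Cooled Left option: 19 - 7/2 = 31/2
Cooled Right option: 1 + 7/2 = 9/2
Cooled game: {31/2 | 9/2}
Left option = 31/2

31/2


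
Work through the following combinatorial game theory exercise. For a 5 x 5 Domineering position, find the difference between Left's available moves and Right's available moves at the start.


Board is 5 x 5 (rows x cols).
Left (vertical) placements: (rows-1) * cols = 4 * 5 = 20
Right (horizontal) placements: rows * (cols-1) = 5 * 4 = 20
Advantage = Left - Right = 20 - 20 = 0

0


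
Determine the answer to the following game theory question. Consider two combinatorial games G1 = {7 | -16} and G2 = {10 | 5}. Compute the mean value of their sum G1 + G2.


G1 = {7 | -16}, G2 = {10 | 5}
Each is a switch {a | b} with numbers a > b; its mean value is (a + b)/2, and mean value is additive over game sums: m(G1 + G2) = m(G1) + m(G2).
Mean of G1 = (7 + (-16))/2 = -9/2 = -9/2
Mean of G2 = (10 + (5))/2 = 15/2 = 15/2
Mean of G1 + G2 = -9/2 + 15/2 = 3

3


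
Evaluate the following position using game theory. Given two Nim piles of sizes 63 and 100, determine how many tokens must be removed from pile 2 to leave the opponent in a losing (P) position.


Piles: 63 and 100
Current XOR: 63 XOR 100 = 91 (non-zero, so this is an N-position).
To make the XOR zero, we need to find a move that balances the piles.
For pile 2 (size 100): target = 100 XOR 91 = 63
We reduce pile 2 from 100 to 63.
Tokens removed: 100 - 63 = 37
Verification: 63 XOR 63 = 0

37


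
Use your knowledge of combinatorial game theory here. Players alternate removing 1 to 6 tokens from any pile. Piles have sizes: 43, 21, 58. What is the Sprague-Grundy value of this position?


Subtraction set: {1, 2, 3, 4, 5, 6}
For this subtraction set, G(n) = n mod 7 (period = max + 1 = 7).
Pile 1 (size 43): G(43) = 43 mod 7 = 1
Pile 2 (size 21): G(21) = 21 mod 7 = 0
Pile 3 (size 58): G(58) = 58 mod 7 = 2
Total Grundy value = XOR of all: 1 XOR 0 XOR 2 = 3

3


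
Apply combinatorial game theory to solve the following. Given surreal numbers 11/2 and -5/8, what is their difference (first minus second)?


x = 11/2, y = -5/8
Converting to common denominator: 8
x = 44/8, y = -5/8
x - y = 11/2 - -5/8 = 49/8

49/8


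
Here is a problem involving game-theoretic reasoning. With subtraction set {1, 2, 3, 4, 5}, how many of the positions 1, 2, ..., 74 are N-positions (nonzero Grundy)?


Subtraction set S = {1, 2, 3, 4, 5}, so G(n) = n mod 6.
G(n) = 0 when n is a multiple of 6.
Multiples of 6 in [1, 74]: 12
N-positions (nonzero Grundy) = 74 - 12 = 62

62


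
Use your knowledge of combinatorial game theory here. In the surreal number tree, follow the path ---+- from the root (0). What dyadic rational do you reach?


Sign expansion: ---+-
Rule: track bounds (lo, hi), initially (-inf, +inf). On '+', the current value becomes lo and we move to the simplest number in (value, hi): value + 1 if hi = +inf, otherwise the midpoint (value + hi)/2. On '-', the current value becomes hi and we move to value - 1 if lo = -inf, otherwise the midpoint (lo + value)/2.
Start at 0.
Step 1: sign = -, move left. Bounds: (-inf, 0). Value = -1
Step 2: sign = -, move left. Bounds: (-inf, -1). Value = -2
Step 3: sign = -, move left. Bounds: (-inf, -2). Value = -3
Step 4: sign = +, move right. Bounds: (-3, -2). Value = -5/2
Step 5: sign = -, move left. Bounds: (-3, -5/2). Value = -11/4
The surreal number with sign expansion ---+- is -11/4.

-11/4


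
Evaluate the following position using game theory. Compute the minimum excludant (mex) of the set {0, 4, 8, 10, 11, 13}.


Set = {0, 4, 8, 10, 11, 13}
0 is in the set.
1 is NOT in the set. This is the mex.
mex = 1

1


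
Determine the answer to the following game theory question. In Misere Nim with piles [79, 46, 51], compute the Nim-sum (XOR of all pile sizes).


We need the XOR (exclusive or) of all pile sizes.
After XOR-ing pile 1 (size 79): 0 XOR 79 = 79
After XOR-ing pile 2 (size 46): 79 XOR 46 = 97
After XOR-ing pile 3 (size 51): 97 XOR 51 = 82
The Nim-value of this position is 82.

82


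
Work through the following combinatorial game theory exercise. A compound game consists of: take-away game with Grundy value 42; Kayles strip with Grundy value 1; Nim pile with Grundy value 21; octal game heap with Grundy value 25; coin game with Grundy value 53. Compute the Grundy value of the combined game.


By the Sprague-Grundy theorem, the Grundy value of a sum of games is the XOR of individual Grundy values.
take-away game: Grundy value = 42. Running XOR: 0 XOR 42 = 42
Kayles strip: Grundy value = 1. Running XOR: 42 XOR 1 = 43
Nim pile: Grundy value = 21. Running XOR: 43 XOR 21 = 62
octal game heap: Grundy value = 25. Running XOR: 62 XOR 25 = 39
coin game: Grundy value = 53. Running XOR: 39 XOR 53 = 18
The combined Grundy value is 18.

18


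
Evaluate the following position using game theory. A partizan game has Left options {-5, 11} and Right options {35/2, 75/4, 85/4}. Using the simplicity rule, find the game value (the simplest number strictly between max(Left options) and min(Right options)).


Left options: {-5, 11}, max = 11
Right options: {35/2, 75/4, 85/4}, min = 35/2
All options are numbers and max(Left) < min(Right), so by the simplicity theorem the value is the simplest (earliest-born) number strictly between 11 and 35/2.
Integers 12 through 17 all lie strictly between 11 and 35/2.
Among integers, the simplest (lowest birthday = smallest |n|; 0 is born on day 0, +-n on day n) is 12.
No non-integer in the interval can be simpler: if x is a non-integer in the interval, then floor(x) or ceil(x) also lies in the interval (the interval contains an integer), and both are proper prefixes of x's sign expansion, i.e. born earlier. So the game value is 12.
Game value = 12

12


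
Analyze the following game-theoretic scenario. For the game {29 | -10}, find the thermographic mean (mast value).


Game = {29 | -10}, a switch {a | b} with numbers a > b.
Its thermograph has left wall a - t and right wall b + t, which meet at t = (a - b)/2, where both equal (a + b)/2. So the mast (mean value) is at (a + b)/2.
Mean = (29 + (-10))/2 = 19/2 = 19/2

19/2


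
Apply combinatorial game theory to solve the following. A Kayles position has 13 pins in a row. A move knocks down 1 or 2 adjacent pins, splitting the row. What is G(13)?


Kayles: a move removes 1 or 2 adjacent pins from a contiguous row.
Removing pins from a row of k leaves two independent rows (a, b) with a + b = k - 1 (one pin) or a + b = k - 2 (two pins); an end removal gives a = 0.
By Sprague-Grundy, G(k) = mex{ G(a) XOR G(b) } over all these splits. G(0) = 0.
G(1): splits (0,0):0^0=0 -> mex({0}) = 1
G(2): splits (0,1):0^1=1 (0,0):0^0=0 -> mex({0, 1}) = 2
G(3): splits (0,2):0^2=2 (1,1):1^1=0 (0,1):0^1=1 -> mex({0, 1, 2}) = 3
G(4): splits (0,3):0^3=3 (1,2):1^2=3 (0,2):0^2=2 (1,1):1^1=0 -> mex({0, 2, 3}) = 1
G(5): splits (0,4):0^1=1 (1,3):1^3=2 (2,2):2^2=0 (0,3):0^3=3 (1,2):1^2=3 -> mex({0, 1, 2, 3}) = 4
G(6) = mex({0, 1, 2, 4}) = 3
G(7) = mex({0, 1, 3, 4, 5}) = 2
G(8) = mex({0, 2, 3, 5, 6}) = 1
G(9) = mex({0, 1, 2, 3, 6, 7}) = 4
G(10) = mex({0, 1, 3, 4, 5, 7}) = 2
G(11) = mex({0, 1, 2, 3, 4, 5}) = 6
G(12) = mex({0, 1, 2, 3, 5, 6, 7}) = 4
G(13) = mex({0, 2, 3, 4, 6, 7}) = 1
Therefore G(13) = 1.

1


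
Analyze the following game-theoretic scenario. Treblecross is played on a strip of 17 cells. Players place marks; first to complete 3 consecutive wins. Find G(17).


Treblecross: place X on empty cells; 3-in-a-row wins.
Playing within two cells of an existing X lets the opponent win at once, so sensible play treats the cells i-2..i+2 around each X as dead. The player left with no safe cell loses, so this is a normal-play take-away game on strips of safe cells.
Placing X at cell i (0-indexed) of a strip of k safe cells leaves independent strips of sizes max(0, i-2) and max(0, k-i-3). Hence G(k) = mex{ G(max(0,i-2)) XOR G(max(0,k-i-3)) : 0 <= i < k }, with G(0) = 0.
G(1): splits (0,0):0^0=0 -> mex({0}) = 1
G(2): splits (0,0):0^0=0 -> mex({0}) = 1
G(3): splits (0,0):0^0=0 -> mex({0}) = 1
G(4): splits (0,1):0^1=1 (0,0):0^0=0 -> mex({0, 1}) = 2
G(5): splits (0,2):0^1=1 (0,1):0^1=1 (0,0):0^0=0 -> mex({0, 1}) = 2
G(6) = mex({1}) = 0
G(7) = mex({0, 1, 2}) = 3
G(8) = mex({0, 1, 2}) = 3
G(9) = mex({0, 2}) = 1
G(10) = mex({0, 2, 3}) = 1
G(11) = mex({0, 3}) = 1
G(12) = mex({1, 3}) = 0
G(13) = mex({0, 1, 2, 3}) = 4
G(14) = mex({0, 1, 2}) = 3
G(15) = mex({0, 1, 2}) = 3
G(16) = mex({0, 1, 2, 4}) = 3
G(17) = mex({0, 1, 3, 4}) = 2
Therefore G(17) = 2.

2


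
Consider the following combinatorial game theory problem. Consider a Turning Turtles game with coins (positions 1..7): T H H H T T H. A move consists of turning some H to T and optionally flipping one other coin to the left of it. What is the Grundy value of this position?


Coins: T H H H T T H
Key fact: a single head at position k behaves exactly like a Nim heap of size k (turning it to T and optionally flipping a coin at j < k corresponds to moving the heap from k to j, or to 0), and heads combine as a disjunctive sum (two heads at the same place would cancel, matching j XOR j = 0). So the Nim-value is the XOR of the 1-indexed positions of the heads.
Face-up positions (1-indexed): [2, 3, 4, 7]
XOR 0 with 2: 0 XOR 2 = 2
XOR 2 with 3: 2 XOR 3 = 1
XOR 1 with 4: 1 XOR 4 = 5
XOR 5 with 7: 5 XOR 7 = 2
Nim-value = 2

2


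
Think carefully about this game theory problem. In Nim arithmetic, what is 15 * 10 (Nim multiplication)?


Nim multiplication is bilinear over XOR: (u XOR v) * w = (u*w) XOR (v*w).
So we split each operand into its bit components and XOR the pairwise Nim products.
15 = 1 + 2 + 4 + 8 (as XOR of powers of 2).
10 = 2 + 8 (as XOR of powers of 2).
Using the standard Nim-product table on single bits:
  2*2 = 3,   2*4 = 8,   2*8 = 12,
  4*4 = 6,   4*8 = 11,  8*8 = 13,
and  1*x = x (identity), k*l = l*k (commutative).
Pairwise Nim products:
  1 * 2 = 2
  1 * 8 = 8
  2 * 2 = 3
  2 * 8 = 12
  4 * 2 = 8
  4 * 8 = 11
  8 * 2 = 12
  8 * 8 = 13
XOR them: 2 XOR 8 XOR 3 XOR 12 XOR 8 XOR 11 XOR 12 XOR 13 = 7.
Result: 15 * 10 = 7 (in Nim).

7


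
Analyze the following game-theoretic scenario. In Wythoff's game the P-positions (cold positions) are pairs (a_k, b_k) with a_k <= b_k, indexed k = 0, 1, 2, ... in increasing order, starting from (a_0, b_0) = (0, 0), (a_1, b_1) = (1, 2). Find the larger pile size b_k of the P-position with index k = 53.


By Wythoff's theorem, a_k = floor(k * phi) and b_k = floor(k * phi^2) = a_k + k, where phi = (1 + sqrt(5))/2 is the golden ratio.
phi = (1 + sqrt(5))/2 = 1.618034
phi^2 = phi + 1 = 2.618034
k = 53
k * phi^2 = 53 * 2.618034 = 138.755801
b_53 = floor(k * phi^2) = 138 (check: a_53 + k = 85 + 53 = 138)

138


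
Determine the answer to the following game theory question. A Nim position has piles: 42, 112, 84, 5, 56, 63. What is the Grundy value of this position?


We need the XOR (exclusive or) of all pile sizes.
After XOR-ing pile 1 (size 42): 0 XOR 42 = 42
After XOR-ing pile 2 (size 112): 42 XOR 112 = 90
After XOR-ing pile 3 (size 84): 90 XOR 84 = 14
After XOR-ing pile 4 (size 5): 14 XOR 5 = 11
After XOR-ing pile 5 (size 56): 11 XOR 56 = 51
After XOR-ing pile 6 (size 63): 51 XOR 63 = 12
The Nim-value of this position is 12.

12


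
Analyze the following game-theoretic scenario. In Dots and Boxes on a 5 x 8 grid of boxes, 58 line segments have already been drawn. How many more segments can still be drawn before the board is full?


Grid: 5 x 8 boxes, i.e. 6 rows and 9 columns of dots.
Horizontal edges: (rows + 1) * cols = 6 * 8 = 48
Vertical edges: rows * (cols + 1) = 5 * 9 = 45
Total edges: 48 + 45 = 93
Edges drawn: 58
Remaining: 93 - 58 = 35

35


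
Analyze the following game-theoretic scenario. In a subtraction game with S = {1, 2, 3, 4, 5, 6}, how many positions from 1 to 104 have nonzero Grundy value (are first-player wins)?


Subtraction set S = {1, 2, 3, 4, 5, 6}, so G(n) = n mod 7.
G(n) = 0 when n is a multiple of 7.
Multiples of 7 in [1, 104]: 14
N-positions (nonzero Grundy) = 104 - 14 = 90

90


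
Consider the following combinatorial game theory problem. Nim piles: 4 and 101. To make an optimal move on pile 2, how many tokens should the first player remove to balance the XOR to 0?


Piles: 4 and 101
Current XOR: 4 XOR 101 = 97 (non-zero, so this is an N-position).
To make the XOR zero, we need to find a move that balances the piles.
For pile 2 (size 101): target = 101 XOR 97 = 4
We reduce pile 2 from 101 to 4.
Tokens removed: 101 - 4 = 97
Verification: 4 XOR 4 = 0

97


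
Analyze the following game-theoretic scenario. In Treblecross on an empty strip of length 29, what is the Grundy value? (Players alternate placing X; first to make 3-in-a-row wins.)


Treblecross: place X on empty cells; 3-in-a-row wins.
Playing within two cells of an existing X lets the opponent win at once, so sensible play treats the cells i-2..i+2 around each X as dead. The player left with no safe cell loses, so this is a normal-play take-away game on strips of safe cells.
Placing X at cell i (0-indexed) of a strip of k safe cells leaves independent strips of sizes max(0, i-2) and max(0, k-i-3). Hence G(k) = mex{ G(max(0,i-2)) XOR G(max(0,k-i-3)) : 0 <= i < k }, with G(0) = 0.
G(1): splits (0,0):0^0=0 -> mex({0}) = 1
G(2): splits (0,0):0^0=0 -> mex({0}) = 1
G(3): splits (0,0):0^0=0 -> mex({0}) = 1
G(4): splits (0,1):0^1=1 (0,0):0^0=0 -> mex({0, 1}) = 2
G(5): splits (0,2):0^1=1 (0,1):0^1=1 (0,0):0^0=0 -> mex({0, 1}) = 2
G(6) = mex({1}) = 0
G(7) = mex({0, 1, 2}) = 3
G(8) = mex({0, 1, 2}) = 3
G(9) = mex({0, 2}) = 1
G(10) = mex({0, 2, 3}) = 1
G(11) = mex({0, 3}) = 1
G(12) = mex({1, 3}) = 0
G(13) = mex({0, 1, 2, 3}) = 4
G(14) = mex({0, 1, 2}) = 3
G(15) = mex({0, 1, 2}) = 3
G(16) = mex({0, 1, 2, 4}) = 3
G(17) = mex({0, 1, 3, 4}) = 2
G(18) = mex({0, 1, 3, 4}) = 2
G(19) = mex({0, 1, 3, 5}) = 2
G(20) = mex({0, 1, 2, 3, 5}) = 4
G(21) = mex({0, 1, 2, 3, 5}) = 4
G(22) = mex({1, 2, 6}) = 0
G(23) = mex({0, 1, 2, 3, 4, 6}) = 5
G(24) = mex({0, 1, 2, 3, 4}) = 5
G(25) = mex({0, 1, 3, 4, 7}) = 2
G(26) = mex({0, 1, 3, 4, 5, 7}) = 2
G(27) = mex({0, 1, 3, 5}) = 2
G(28) = mex({0, 1, 2, 5}) = 3
G(29) = mex({0, 1, 2, 4, 5, 6}) = 3
Therefore G(29) = 3.

3


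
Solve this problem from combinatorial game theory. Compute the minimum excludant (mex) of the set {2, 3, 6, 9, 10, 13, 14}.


Set = {2, 3, 6, 9, 10, 13, 14}
0 is NOT in the set. This is the mex.
mex = 0

0


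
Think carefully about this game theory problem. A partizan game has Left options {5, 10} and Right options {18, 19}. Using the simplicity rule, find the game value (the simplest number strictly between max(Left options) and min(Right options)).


Left options: {5, 10}, max = 10
Right options: {18, 19}, min = 18
All options are numbers and max(Left) < min(Right), so by the simplicity theorem the value is the simplest (earliest-born) number strictly between 10 and 18.
Integers 11 through 17 all lie strictly between 10 and 18.
Among integers, the simplest (lowest birthday = smallest |n|; 0 is born on day 0, +-n on day n) is 11.
No non-integer in the interval can be simpler: if x is a non-integer in the interval, then floor(x) or ceil(x) also lies in the interval (the interval contains an integer), and both are proper prefixes of x's sign expansion, i.e. born earlier. So the game value is 11.
Game value = 11

11


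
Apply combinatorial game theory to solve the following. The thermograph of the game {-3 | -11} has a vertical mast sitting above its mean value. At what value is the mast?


Game = {-3 | -11}, a switch {a | b} with numbers a > b.
Its thermograph has left wall a - t and right wall b + t, which meet at t = (a - b)/2, where both equal (a + b)/2. So the mast (mean value) is at (a + b)/2.
Mean = (-3 + (-11))/2 = -14/2 = -7

-7


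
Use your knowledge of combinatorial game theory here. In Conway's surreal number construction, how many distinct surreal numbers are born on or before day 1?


Day 0: {|} = 0 is born. Count = 1.
Day n: the number of surreal numbers born by day n is 2^(n+1) - 1.
By day 0: 2^1 - 1 = 1
By day 1: 2^2 - 1 = 3
By day 1: 3 surreal numbers.

3


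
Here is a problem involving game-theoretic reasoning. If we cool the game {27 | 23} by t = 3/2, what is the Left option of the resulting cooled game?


Original game: {27 | 23} (a switch {a | b} with a > b).
Cooling by t (for t below the temperature (a - b)/2 = 2) taxes each move by t: {a | b} cooled by t is {a - t | b + t}.
Cooling amount: t = 3/2
Cooled Left option: 27 - 3/2 = 51/2
Cooled Right option: 23 + 3/2 = 49/2
Cooled game: {51/2 | 49/2}
Left option = 51/2

51/2


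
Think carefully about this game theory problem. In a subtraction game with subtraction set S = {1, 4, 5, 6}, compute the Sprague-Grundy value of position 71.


The subtraction set is S = {1, 4, 5, 6}.
G(k) = mex{ G(k - s) : s in S, s <= k }. We compute iteratively: G(0) = 0.
G(1) = mex({0}) = 1
G(2) = mex({1}) = 0
G(3) = mex({0}) = 1
G(4) = mex({0, 1}) = 2
G(5) = mex({0, 1, 2}) = 3
G(6) = mex({0, 1, 3}) = 2
G(7) = mex({0, 1, 2}) = 3
G(8) = mex({0, 1, 2, 3}) = 4
G(9) = mex({1, 2, 3, 4}) = 0
G(10) = mex({0, 2, 3}) = 1
G(11) = mex({1, 2, 3}) = 0
G(12) = mex({0, 2, 3, 4}) = 1
G(13) = mex({0, 1, 3, 4}) = 2
G(14) = mex({0, 1, 2, 4}) = 3
Observe that G(9)..G(14) = 0, 1, 0, 1, 2, 3 repeats G(0)..G(5) = 0, 1, 0, 1, 2, 3.
For k >= max(S) = 6, G(k) is determined by the previous 6 values G(k-6)..G(k-1); a window of 6 consecutive values has recurred shifted by 9, so by induction G(k + 9) = G(k) for all k >= 0: the sequence is periodic from the start with period 9.
One period: G(0..8) = 0, 1, 0, 1, 2, 3, 2, 3, 4.
71 mod 9 = 8, so G(71) = G(8) = 4.

4


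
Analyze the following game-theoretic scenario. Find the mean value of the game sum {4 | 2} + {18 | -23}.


G1 = {4 | 2}, G2 = {18 | -23}
Each is a switch {a | b} with numbers a > b; its mean value is (a + b)/2, and mean value is additive over game sums: m(G1 + G2) = m(G1) + m(G2).
Mean of G1 = (4 + (2))/2 = 6/2 = 3
Mean of G2 = (18 + (-23))/2 = -5/2 = -5/2
Mean of G1 + G2 = 3 + -5/2 = 1/2

1/2


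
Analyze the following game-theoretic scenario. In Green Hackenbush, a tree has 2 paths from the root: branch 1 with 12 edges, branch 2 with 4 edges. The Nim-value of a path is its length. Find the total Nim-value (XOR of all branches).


The tree has 2 branches from the ground vertex.
In Green Hackenbush, the Nim-value of a simple path of length k is k.
Branch 1: length 12, Nim-value = 12
Branch 2: length 4, Nim-value = 4
Total Nim-value = XOR of all branch values:
0 XOR 12 = 12
12 XOR 4 = 8
Nim-value of the tree = 8

8


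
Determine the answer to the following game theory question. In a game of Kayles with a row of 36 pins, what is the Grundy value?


Kayles: a move removes 1 or 2 adjacent pins from a contiguous row.
Removing pins from a row of k leaves two independent rows (a, b) with a + b = k - 1 (one pin) or a + b = k - 2 (two pins); an end removal gives a = 0.
By Sprague-Grundy, G(k) = mex{ G(a) XOR G(b) } over all these splits. G(0) = 0.
G(1): splits (0,0):0^0=0 -> mex({0}) = 1
G(2): splits (0,1):0^1=1 (0,0):0^0=0 -> mex({0, 1}) = 2
G(3): splits (0,2):0^2=2 (1,1):1^1=0 (0,1):0^1=1 -> mex({0, 1, 2}) = 3
G(4): splits (0,3):0^3=3 (1,2):1^2=3 (0,2):0^2=2 (1,1):1^1=0 -> mex({0, 2, 3}) = 1
G(5): splits (0,4):0^1=1 (1,3):1^3=2 (2,2):2^2=0 (0,3):0^3=3 (1,2):1^2=3 -> mex({0, 1, 2, 3}) = 4
G(6) = mex({0, 1, 2, 4}) = 3
G(7) = mex({0, 1, 3, 4, 5}) = 2
G(8) = mex({0, 2, 3, 5, 6}) = 1
G(9) = mex({0, 1, 2, 3, 6, 7}) = 4
G(10) = mex({0, 1, 3, 4, 5, 7}) = 2
G(11) = mex({0, 1, 2, 3, 4, 5}) = 6
G(12) = mex({0, 1, 2, 3, 5, 6, 7}) = 4
G(13) = mex({0, 2, 3, 4, 6, 7}) = 1
G(14) = mex({0, 1, 4, 5, 6, 7}) = 2
G(15) = mex({0, 1, 2, 3, 4, 5, 6}) = 7
G(16) = mex({0, 2, 3, 5, 6, 7}) = 1
G(17) = mex({0, 1, 2, 3, 5, 6, 7}) = 4
G(18) = mex({0, 1, 2, 4, 5, 6}) = 3
G(19) = mex({0, 1, 3, 4, 5, 7}) = 2
G(20) = mex({0, 2, 3, 4, 5, 6, 7}) = 1
G(21) = mex({0, 1, 2, 3, 5, 6, 7}) = 4
G(22) = mex({0, 1, 2, 3, 4, 5, 7}) = 6
G(23) = mex({0, 1, 2, 3, 4, 5, 6}) = 7
G(24) = mex({0, 1, 2, 3, 5, 6, 7}) = 4
G(25) = mex({0, 2, 3, 4, 6, 7}) = 1
G(26) = mex({0, 1, 3, 4, 5, 6, 7}) = 2
G(27) = mex({0, 1, 2, 3, 4, 5, 6, 7}) = 8
G(28) = mex({0, 1, 2, 3, 4, 6, 7, 8}) = 5
G(29) = mex({0, 1, 2, 3, 5, 6, 7, 8, 9}) = 4
G(30) = mex({0, 1, 2, 3, 4, 5, 6, 9, 10}) = 7
G(31) = mex({0, 1, 3, 4, 5, 7, 10, 11}) = 2
G(32) = mex({0, 2, 3, 4, 5, 6, 7, 9, 11}) = 1
G(33) = mex({0, 1, 2, 3, 4, 5, 6, 7, 9, 12}) = 8
G(34) = mex({0, 1, 2, 3, 4, 5, 7, 8, 11, 12}) = 6
G(35) = mex({0, 1, 2, 3, 4, 5, 6, 8, 9, 10, 11}) = 7
G(36) = mex({0, 1, 2, 3, 5, 6, 7, 9, 10}) = 4
Therefore G(36) = 4.

4


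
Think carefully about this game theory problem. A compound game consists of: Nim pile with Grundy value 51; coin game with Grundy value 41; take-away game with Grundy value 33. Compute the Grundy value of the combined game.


By the Sprague-Grundy theorem, the Grundy value of a sum of games is the XOR of individual Grundy values.
Nim pile: Grundy value = 51. Running XOR: 0 XOR 51 = 51
coin game: Grundy value = 41. Running XOR: 51 XOR 41 = 26
take-away game: Grundy value = 33. Running XOR: 26 XOR 33 = 59
The combined Grundy value is 59.

59
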